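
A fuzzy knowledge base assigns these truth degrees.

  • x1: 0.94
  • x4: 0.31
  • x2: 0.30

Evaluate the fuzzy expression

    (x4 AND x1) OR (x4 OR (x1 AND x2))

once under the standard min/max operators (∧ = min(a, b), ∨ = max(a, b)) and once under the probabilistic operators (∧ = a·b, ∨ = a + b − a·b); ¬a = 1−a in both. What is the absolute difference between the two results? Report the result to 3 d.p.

0.339

Under standard min/max:
  x4 AND x1 = min(a, b) on (0.31, 0.94) = 0.31
  x1 AND x2 = min(a, b) on (0.94, 0.30) = 0.30
  x4 OR (x1 AND x2) = max(a, b) on (0.31, 0.30) = 0.31
  (x4 AND x1) OR (x4 OR (x1 AND x2)) = max(a, b) on (0.31, 0.31) = 0.31
  → value = 0.3100
Under probabilistic:
  x4 AND x1 = a·b on (0.3100, 0.9400) = 0.2914
  x1 AND x2 = a·b on (0.9400, 0.3000) = 0.2820
  x4 OR (x1 AND x2) = a + b − a·b on (0.3100, 0.2820) = 0.5046
  (x4 AND x1) OR (x4 OR (x1 AND x2)) = a + b − a·b on (0.2914, 0.5046) = 0.6489
  → value = 0.6489
|0.3100 − 0.6489| = 0.339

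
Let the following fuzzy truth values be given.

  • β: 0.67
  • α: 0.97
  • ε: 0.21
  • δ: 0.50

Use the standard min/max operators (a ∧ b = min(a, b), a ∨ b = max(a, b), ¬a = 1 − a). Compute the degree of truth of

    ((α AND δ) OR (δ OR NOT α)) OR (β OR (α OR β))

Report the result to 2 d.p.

0.97

α AND δ = min(a, b) on (0.97, 0.50) = 0.50
NOT α = 1 − 0.97 = 0.03
δ OR NOT α = max(a, b) on (0.50, 0.03) = 0.50
(α AND δ) OR (δ OR NOT α) = max(a, b) on (0.50, 0.50) = 0.50
α OR β = max(a, b) on (0.97, 0.67) = 0.97
β OR (α OR β) = max(a, b) on (0.67, 0.97) = 0.97
((α AND δ) OR (δ OR NOT α)) OR (β OR (α OR β)) = max(a, b) on (0.50, 0.97) = 0.97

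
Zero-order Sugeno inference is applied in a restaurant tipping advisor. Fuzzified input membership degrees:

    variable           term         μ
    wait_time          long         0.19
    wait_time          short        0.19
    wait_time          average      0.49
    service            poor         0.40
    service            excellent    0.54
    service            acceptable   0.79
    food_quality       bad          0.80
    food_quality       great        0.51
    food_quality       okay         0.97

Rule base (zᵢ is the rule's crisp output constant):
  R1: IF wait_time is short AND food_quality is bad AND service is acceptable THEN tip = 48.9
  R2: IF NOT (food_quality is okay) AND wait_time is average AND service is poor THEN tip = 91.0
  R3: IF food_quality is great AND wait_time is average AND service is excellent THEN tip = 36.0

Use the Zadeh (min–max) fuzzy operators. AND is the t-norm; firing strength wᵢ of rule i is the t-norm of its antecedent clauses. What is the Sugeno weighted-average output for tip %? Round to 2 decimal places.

R1 (z=48.9): short=0.19, bad=0.80, acceptable=0.79; AND[min(a, b)] → w = 0.19
R2 (z=91.0): ¬okay=1−0.97=0.03, average=0.49, poor=0.40; AND[min(a, b)] → w = 0.03
R3 (z=36.0): great=0.51, average=0.49, excellent=0.54; AND[min(a, b)] → w = 0.49
Weighted average = (0.19·48.9 + 0.03·91.0 + 0.49·36.0) / (0.19 + 0.03 + 0.49)
  = 29.6610 / 0.7100 = 41.78

41.78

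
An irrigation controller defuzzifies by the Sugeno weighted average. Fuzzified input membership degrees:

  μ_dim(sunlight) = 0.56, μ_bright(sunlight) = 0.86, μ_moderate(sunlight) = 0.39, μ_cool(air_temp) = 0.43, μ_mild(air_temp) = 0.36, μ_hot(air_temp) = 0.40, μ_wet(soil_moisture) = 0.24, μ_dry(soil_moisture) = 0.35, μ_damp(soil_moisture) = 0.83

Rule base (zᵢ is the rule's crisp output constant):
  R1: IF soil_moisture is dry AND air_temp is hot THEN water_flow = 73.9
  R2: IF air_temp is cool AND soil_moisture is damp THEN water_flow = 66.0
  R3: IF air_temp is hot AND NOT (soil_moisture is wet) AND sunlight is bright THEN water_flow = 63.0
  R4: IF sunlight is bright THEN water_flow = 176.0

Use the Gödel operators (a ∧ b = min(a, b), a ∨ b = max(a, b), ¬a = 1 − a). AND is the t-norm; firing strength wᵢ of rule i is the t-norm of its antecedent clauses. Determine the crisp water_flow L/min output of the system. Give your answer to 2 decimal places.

R1 (z=73.9): dry=0.35, hot=0.40; AND[min(a, b)] → w = 0.35
R2 (z=66.0): cool=0.43, damp=0.83; AND[min(a, b)] → w = 0.43
R3 (z=63.0): hot=0.40, ¬wet=1−0.24=0.76, bright=0.86; AND[min(a, b)] → w = 0.40
R4 (z=176.0): bright=0.86 → w = 0.86
Weighted average = (0.35·73.9 + 0.43·66.0 + 0.40·63.0 + 0.86·176.0) / (0.35 + 0.43 + 0.40 + 0.86)
  = 230.8050 / 2.0400 = 113.14

113.14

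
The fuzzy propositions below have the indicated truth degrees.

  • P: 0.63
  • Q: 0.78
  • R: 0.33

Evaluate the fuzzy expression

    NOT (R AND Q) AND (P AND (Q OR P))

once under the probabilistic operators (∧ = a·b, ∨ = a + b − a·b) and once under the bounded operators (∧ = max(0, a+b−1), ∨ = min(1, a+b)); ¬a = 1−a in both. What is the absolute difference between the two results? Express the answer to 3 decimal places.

0.090

Under probabilistic:
  R AND Q = a·b on (0.3300, 0.7800) = 0.2574
  NOT (R AND Q) = 1 − 0.2574 = 0.7426
  Q OR P = a + b − a·b on (0.7800, 0.6300) = 0.9186
  P AND (Q OR P) = a·b on (0.6300, 0.9186) = 0.5787
  NOT (R AND Q) AND (P AND (Q OR P)) = a·b on (0.7426, 0.5787) = 0.4298
  → value = 0.4298
Under bounded:
  R AND Q = max(0, a+b−1) on (0.33, 0.78) = 0.11
  NOT (R AND Q) = 1 − 0.11 = 0.89
  Q OR P = min(1, a+b) on (0.78, 0.63) = 1.00
  P AND (Q OR P) = max(0, a+b−1) on (0.63, 1.00) = 0.63
  NOT (R AND Q) AND (P AND (Q OR P)) = max(0, a+b−1) on (0.89, 0.63) = 0.52
  → value = 0.5200
|0.4298 − 0.5200| = 0.090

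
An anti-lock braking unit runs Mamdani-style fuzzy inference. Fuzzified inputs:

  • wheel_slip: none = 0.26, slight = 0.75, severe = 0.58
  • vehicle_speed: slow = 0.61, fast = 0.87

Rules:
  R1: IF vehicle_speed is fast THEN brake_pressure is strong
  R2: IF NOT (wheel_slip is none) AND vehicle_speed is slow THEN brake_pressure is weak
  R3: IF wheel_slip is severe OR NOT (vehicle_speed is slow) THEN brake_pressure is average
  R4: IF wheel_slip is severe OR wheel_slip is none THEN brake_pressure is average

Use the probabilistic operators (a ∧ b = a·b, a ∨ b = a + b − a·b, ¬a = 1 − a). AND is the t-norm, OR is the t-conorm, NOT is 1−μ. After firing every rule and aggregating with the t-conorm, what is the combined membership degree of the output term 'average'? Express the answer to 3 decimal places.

0.920

R1: fast=0.87 → w = 0.8700
R2: ¬none=1−0.26=0.74, slow=0.61; AND[a·b] → w = 0.4514
R3: severe=0.58, ¬slow=1−0.61=0.39; OR[a + b − a·b] → w = 0.7438
R4: severe=0.58, none=0.26; OR[a + b − a·b] → w = 0.6892
Rules with consequent 'average': {R3, R4} → strengths 0.7438, 0.6892
Aggregate via t-conorm [a + b − a·b]: 0.9204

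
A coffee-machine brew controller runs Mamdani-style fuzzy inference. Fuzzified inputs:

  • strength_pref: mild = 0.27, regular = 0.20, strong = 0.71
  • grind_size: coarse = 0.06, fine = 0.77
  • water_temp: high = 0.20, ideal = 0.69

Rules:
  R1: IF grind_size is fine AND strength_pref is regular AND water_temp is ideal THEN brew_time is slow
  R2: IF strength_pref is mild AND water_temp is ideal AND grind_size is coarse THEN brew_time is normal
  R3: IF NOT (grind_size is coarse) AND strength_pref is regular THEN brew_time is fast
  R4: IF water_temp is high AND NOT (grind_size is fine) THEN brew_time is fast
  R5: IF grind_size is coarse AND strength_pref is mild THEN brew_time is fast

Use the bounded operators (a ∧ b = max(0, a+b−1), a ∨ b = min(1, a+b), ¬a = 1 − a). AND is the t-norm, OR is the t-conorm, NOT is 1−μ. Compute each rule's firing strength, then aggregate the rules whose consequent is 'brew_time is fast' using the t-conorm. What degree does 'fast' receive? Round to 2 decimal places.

0.14

R1: fine=0.77, regular=0.20, ideal=0.69; AND[max(0, a+b−1)] → w = 0.00
R2: mild=0.27, ideal=0.69, coarse=0.06; AND[max(0, a+b−1)] → w = 0.00
R3: ¬coarse=1−0.06=0.94, regular=0.20; AND[max(0, a+b−1)] → w = 0.14
R4: high=0.20, ¬fine=1−0.77=0.23; AND[max(0, a+b−1)] → w = 0.00
R5: coarse=0.06, mild=0.27; AND[max(0, a+b−1)] → w = 0.00
Rules with consequent 'fast': {R3, R4, R5} → strengths 0.14, 0.00, 0.00
Aggregate via t-conorm [min(1, a+b)]: 0.14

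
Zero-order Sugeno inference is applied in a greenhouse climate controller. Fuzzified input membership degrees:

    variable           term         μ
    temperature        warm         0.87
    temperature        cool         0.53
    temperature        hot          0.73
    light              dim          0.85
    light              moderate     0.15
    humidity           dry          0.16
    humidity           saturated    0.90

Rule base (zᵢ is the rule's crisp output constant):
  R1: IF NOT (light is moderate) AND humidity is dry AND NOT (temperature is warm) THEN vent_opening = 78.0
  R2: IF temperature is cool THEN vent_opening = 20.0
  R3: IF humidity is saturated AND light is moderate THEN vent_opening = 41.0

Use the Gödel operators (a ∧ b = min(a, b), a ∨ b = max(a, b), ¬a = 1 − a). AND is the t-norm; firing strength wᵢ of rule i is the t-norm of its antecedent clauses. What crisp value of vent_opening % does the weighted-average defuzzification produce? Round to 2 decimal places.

R1 (z=78.0): ¬moderate=1−0.15=0.85, dry=0.16, ¬warm=1−0.87=0.13; AND[min(a, b)] → w = 0.13
R2 (z=20.0): cool=0.53 → w = 0.53
R3 (z=41.0): saturated=0.90, moderate=0.15; AND[min(a, b)] → w = 0.15
Weighted average = (0.13·78.0 + 0.53·20.0 + 0.15·41.0) / (0.13 + 0.53 + 0.15)
  = 26.8900 / 0.8100 = 33.20

33.20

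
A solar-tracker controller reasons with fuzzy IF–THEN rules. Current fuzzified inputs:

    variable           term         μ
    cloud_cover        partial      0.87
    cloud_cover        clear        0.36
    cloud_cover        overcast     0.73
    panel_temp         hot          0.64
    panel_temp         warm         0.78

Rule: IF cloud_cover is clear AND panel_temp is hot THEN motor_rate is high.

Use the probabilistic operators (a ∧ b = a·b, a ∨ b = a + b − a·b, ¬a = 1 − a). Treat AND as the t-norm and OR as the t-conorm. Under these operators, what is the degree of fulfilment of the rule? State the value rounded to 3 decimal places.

firing strength: clear=0.36, hot=0.64; AND[a·b] → w = 0.2304

0.230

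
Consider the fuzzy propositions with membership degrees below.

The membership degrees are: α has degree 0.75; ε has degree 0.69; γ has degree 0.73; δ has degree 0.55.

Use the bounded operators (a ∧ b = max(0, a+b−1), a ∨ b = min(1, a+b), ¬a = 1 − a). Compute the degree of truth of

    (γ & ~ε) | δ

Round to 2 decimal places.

~ε = 1 − 0.69 = 0.31
γ & ~ε = max(0, a+b−1) on (0.73, 0.31) = 0.04
(γ & ~ε) | δ = min(1, a+b) on (0.04, 0.55) = 0.59

0.59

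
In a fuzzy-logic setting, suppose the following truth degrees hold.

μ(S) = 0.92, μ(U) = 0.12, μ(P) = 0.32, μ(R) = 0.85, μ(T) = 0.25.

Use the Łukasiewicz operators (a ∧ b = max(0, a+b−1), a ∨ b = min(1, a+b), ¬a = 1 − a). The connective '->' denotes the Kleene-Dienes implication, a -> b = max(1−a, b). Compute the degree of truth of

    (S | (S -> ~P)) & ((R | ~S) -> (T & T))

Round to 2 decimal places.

0.07

~P = 1 − 0.32 = 0.68
S -> ~P  [Kleene-Dienes: max(1−a, b)] with a=0.92, b=0.68 → 0.68
S | (S -> ~P) = min(1, a+b) on (0.92, 0.68) = 1.00
~S = 1 − 0.92 = 0.08
R | ~S = min(1, a+b) on (0.85, 0.08) = 0.93
T & T = max(0, a+b−1) on (0.25, 0.25) = 0.00
(R | ~S) -> (T & T)  [Kleene-Dienes: max(1−a, b)] with a=0.93, b=0.00 → 0.07
(S | (S -> ~P)) & ((R | ~S) -> (T & T)) = max(0, a+b−1) on (1.00, 0.07) = 0.07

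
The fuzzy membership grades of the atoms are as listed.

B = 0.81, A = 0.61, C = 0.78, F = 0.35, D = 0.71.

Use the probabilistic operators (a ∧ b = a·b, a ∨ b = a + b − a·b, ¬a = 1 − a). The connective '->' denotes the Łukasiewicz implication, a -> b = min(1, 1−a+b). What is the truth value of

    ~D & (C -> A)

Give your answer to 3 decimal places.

0.241

~D = 1 − 0.7100 = 0.2900
C -> A  [Łukasiewicz: min(1, 1−a+b)] with a=0.7800, b=0.6100 → 0.8300
~D & (C -> A) = a·b on (0.2900, 0.8300) = 0.2407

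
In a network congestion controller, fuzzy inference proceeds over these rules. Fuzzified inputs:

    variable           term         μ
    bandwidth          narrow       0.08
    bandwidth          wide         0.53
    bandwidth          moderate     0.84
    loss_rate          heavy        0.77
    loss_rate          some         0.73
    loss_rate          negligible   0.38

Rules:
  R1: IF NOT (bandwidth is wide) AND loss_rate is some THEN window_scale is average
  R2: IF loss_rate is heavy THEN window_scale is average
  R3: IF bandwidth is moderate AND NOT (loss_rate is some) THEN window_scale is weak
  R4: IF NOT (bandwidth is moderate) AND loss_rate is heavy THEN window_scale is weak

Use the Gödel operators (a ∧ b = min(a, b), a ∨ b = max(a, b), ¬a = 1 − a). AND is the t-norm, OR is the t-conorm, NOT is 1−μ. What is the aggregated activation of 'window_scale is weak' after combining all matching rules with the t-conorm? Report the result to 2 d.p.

0.27

R1: ¬wide=1−0.53=0.47, some=0.73; AND[min(a, b)] → w = 0.47
R2: heavy=0.77 → w = 0.77
R3: moderate=0.84, ¬some=1−0.73=0.27; AND[min(a, b)] → w = 0.27
R4: ¬moderate=1−0.84=0.16, heavy=0.77; AND[min(a, b)] → w = 0.16
Rules with consequent 'weak': {R3, R4} → strengths 0.27, 0.16
Aggregate via t-conorm [max(a, b)]: 0.27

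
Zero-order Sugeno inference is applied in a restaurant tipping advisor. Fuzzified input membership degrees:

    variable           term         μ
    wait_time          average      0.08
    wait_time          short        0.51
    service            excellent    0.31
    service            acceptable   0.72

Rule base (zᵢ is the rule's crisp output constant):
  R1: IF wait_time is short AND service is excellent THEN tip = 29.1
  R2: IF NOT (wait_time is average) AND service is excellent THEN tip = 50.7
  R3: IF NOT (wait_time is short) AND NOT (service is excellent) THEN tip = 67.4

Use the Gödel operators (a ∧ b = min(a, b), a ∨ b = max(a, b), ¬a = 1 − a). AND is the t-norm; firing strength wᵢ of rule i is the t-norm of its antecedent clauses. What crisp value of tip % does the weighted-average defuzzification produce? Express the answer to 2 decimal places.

R1 (z=29.1): short=0.51, excellent=0.31; AND[min(a, b)] → w = 0.31
R2 (z=50.7): ¬average=1−0.08=0.92, excellent=0.31; AND[min(a, b)] → w = 0.31
R3 (z=67.4): ¬short=1−0.51=0.49, ¬excellent=1−0.31=0.69; AND[min(a, b)] → w = 0.49
Weighted average = (0.31·29.1 + 0.31·50.7 + 0.49·67.4) / (0.31 + 0.31 + 0.49)
  = 57.7640 / 1.1100 = 52.04

52.04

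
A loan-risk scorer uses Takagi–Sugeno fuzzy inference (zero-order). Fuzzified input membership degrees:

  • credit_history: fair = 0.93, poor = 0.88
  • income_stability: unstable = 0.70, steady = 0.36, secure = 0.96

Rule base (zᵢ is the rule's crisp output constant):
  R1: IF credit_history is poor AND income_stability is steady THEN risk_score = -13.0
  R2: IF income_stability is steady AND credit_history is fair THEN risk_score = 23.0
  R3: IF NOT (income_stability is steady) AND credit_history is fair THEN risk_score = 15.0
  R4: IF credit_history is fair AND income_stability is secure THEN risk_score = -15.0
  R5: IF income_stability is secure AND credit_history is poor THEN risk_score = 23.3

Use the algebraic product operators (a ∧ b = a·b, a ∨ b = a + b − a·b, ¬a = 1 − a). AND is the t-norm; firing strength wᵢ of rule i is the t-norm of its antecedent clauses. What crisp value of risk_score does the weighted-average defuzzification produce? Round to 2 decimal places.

6.30

R1 (z=-13.0): poor=0.88, steady=0.36; AND[a·b] → w = 0.3168
R2 (z=23.0): steady=0.36, fair=0.93; AND[a·b] → w = 0.3348
R3 (z=15.0): ¬steady=1−0.36=0.64, fair=0.93; AND[a·b] → w = 0.5952
R4 (z=-15.0): fair=0.93, secure=0.96; AND[a·b] → w = 0.8928
R5 (z=23.3): secure=0.96, poor=0.88; AND[a·b] → w = 0.8448
Weighted average = (0.3168·-13.0 + 0.3348·23.0 + 0.5952·15.0 + 0.8928·-15.0 + 0.8448·23.3) / (0.3168 + 0.3348 + 0.5952 + 0.8928 + 0.8448)
  = 18.8018 / 2.9844 = 6.30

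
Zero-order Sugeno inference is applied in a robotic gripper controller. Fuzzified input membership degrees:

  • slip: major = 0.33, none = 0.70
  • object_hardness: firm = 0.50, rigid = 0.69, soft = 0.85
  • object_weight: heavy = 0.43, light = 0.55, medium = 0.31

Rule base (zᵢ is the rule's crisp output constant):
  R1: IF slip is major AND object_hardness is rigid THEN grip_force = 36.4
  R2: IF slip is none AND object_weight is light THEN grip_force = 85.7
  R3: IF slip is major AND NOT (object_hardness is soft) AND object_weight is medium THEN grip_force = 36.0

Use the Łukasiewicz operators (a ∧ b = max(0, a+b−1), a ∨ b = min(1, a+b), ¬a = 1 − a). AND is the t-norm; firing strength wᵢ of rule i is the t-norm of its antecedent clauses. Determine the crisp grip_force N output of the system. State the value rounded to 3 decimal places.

R1 (z=36.4): major=0.33, rigid=0.69; AND[max(0, a+b−1)] → w = 0.02
R2 (z=85.7): none=0.70, light=0.55; AND[max(0, a+b−1)] → w = 0.25
R3 (z=36.0): major=0.33, ¬soft=1−0.85=0.15, medium=0.31; AND[max(0, a+b−1)] → w = 0.00
Weighted average = (0.02·36.4 + 0.25·85.7 + 0.00·36.0) / (0.02 + 0.25 + 0.00)
  = 22.1530 / 0.2700 = 82.048

82.048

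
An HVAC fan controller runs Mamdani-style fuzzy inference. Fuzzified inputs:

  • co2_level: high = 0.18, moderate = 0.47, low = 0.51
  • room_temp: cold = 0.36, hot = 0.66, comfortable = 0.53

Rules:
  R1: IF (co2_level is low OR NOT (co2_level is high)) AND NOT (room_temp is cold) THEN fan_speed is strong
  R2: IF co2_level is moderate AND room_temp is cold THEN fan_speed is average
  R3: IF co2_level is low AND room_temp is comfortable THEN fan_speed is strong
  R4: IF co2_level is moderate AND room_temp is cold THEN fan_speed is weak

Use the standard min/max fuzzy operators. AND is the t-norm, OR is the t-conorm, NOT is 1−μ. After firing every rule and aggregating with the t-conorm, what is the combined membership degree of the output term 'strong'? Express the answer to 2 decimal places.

0.64

R1: (low=0.51 OR ¬high=1−0.18=0.82) = 0.82; AND[min(a, b)] with ¬cold=1−0.36=0.64 → w = 0.64
R2: moderate=0.47, cold=0.36; AND[min(a, b)] → w = 0.36
R3: low=0.51, comfortable=0.53; AND[min(a, b)] → w = 0.51
R4: moderate=0.47, cold=0.36; AND[min(a, b)] → w = 0.36
Rules with consequent 'strong': {R1, R3} → strengths 0.64, 0.51
Aggregate via t-conorm [max(a, b)]: 0.64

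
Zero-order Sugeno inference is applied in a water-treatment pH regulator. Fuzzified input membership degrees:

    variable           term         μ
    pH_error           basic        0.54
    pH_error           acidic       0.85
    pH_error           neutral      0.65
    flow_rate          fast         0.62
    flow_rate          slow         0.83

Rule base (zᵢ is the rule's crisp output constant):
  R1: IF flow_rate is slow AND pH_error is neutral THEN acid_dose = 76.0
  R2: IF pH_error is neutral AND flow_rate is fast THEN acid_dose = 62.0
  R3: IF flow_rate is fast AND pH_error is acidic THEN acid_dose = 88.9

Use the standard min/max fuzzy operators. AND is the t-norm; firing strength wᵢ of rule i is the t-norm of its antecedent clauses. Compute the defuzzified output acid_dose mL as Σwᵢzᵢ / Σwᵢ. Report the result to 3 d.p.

R1 (z=76.0): slow=0.83, neutral=0.65; AND[min(a, b)] → w = 0.65
R2 (z=62.0): neutral=0.65, fast=0.62; AND[min(a, b)] → w = 0.62
R3 (z=88.9): fast=0.62, acidic=0.85; AND[min(a, b)] → w = 0.62
Weighted average = (0.65·76.0 + 0.62·62.0 + 0.62·88.9) / (0.65 + 0.62 + 0.62)
  = 142.9580 / 1.8900 = 75.639

75.639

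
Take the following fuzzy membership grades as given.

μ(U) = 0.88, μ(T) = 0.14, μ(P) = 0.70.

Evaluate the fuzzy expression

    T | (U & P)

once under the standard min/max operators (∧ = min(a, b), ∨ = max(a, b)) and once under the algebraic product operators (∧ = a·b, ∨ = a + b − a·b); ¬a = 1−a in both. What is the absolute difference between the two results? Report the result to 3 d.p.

Under standard min/max:
  U & P = min(a, b) on (0.88, 0.70) = 0.70
  T | (U & P) = max(a, b) on (0.14, 0.70) = 0.70
  → value = 0.7000
Under algebraic product:
  U & P = a·b on (0.8800, 0.7000) = 0.6160
  T | (U & P) = a + b − a·b on (0.1400, 0.6160) = 0.6698
  → value = 0.6698
|0.7000 − 0.6698| = 0.030

0.030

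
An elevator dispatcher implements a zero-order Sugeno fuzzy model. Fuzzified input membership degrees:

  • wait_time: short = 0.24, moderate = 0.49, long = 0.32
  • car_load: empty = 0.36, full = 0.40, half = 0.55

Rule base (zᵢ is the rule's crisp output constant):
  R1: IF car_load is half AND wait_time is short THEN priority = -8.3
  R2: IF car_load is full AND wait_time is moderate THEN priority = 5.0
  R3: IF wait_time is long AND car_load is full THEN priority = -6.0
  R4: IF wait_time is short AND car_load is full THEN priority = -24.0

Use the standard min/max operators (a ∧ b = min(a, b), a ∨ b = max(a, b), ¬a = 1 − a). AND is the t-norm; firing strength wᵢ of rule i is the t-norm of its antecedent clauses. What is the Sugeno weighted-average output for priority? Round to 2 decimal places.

-6.39

R1 (z=-8.3): half=0.55, short=0.24; AND[min(a, b)] → w = 0.24
R2 (z=5.0): full=0.40, moderate=0.49; AND[min(a, b)] → w = 0.40
R3 (z=-6.0): long=0.32, full=0.40; AND[min(a, b)] → w = 0.32
R4 (z=-24.0): short=0.24, full=0.40; AND[min(a, b)] → w = 0.24
Weighted average = (0.24·-8.3 + 0.40·5.0 + 0.32·-6.0 + 0.24·-24.0) / (0.24 + 0.40 + 0.32 + 0.24)
  = -7.6720 / 1.2000 = -6.39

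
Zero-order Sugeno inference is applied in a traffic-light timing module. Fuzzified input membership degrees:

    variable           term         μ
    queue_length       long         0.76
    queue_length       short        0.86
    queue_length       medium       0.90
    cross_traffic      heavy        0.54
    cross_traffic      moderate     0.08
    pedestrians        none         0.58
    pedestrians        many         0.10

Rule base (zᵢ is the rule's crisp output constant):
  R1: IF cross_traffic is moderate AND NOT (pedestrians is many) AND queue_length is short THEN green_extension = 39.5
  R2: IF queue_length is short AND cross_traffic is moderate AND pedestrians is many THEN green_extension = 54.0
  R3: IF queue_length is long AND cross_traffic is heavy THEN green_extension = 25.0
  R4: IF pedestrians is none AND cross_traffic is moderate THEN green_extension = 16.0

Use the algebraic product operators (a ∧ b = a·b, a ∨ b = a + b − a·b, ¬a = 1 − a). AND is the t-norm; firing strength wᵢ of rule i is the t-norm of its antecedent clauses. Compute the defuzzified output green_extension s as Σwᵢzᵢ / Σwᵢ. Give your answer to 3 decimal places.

26.293

R1 (z=39.5): moderate=0.08, ¬many=1−0.10=0.90, short=0.86; AND[a·b] → w = 0.0619
R2 (z=54.0): short=0.86, moderate=0.08, many=0.10; AND[a·b] → w = 0.0069
R3 (z=25.0): long=0.76, heavy=0.54; AND[a·b] → w = 0.4104
R4 (z=16.0): none=0.58, moderate=0.08; AND[a·b] → w = 0.0464
Weighted average = (0.0619·39.5 + 0.0069·54.0 + 0.4104·25.0 + 0.0464·16.0) / (0.0619 + 0.0069 + 0.4104 + 0.0464)
  = 13.8198 / 0.5256 = 26.293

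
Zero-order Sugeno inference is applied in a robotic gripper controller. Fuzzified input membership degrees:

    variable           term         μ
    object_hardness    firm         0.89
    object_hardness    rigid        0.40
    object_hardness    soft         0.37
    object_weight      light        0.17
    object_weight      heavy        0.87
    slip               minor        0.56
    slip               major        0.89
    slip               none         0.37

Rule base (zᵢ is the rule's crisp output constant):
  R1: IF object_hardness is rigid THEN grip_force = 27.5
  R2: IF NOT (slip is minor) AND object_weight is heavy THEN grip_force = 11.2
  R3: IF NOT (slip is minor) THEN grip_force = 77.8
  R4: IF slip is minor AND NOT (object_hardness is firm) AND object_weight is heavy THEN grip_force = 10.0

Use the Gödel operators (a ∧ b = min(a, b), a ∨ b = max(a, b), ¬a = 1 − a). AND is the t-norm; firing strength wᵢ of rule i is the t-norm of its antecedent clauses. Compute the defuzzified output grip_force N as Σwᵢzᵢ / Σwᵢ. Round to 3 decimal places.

R1 (z=27.5): rigid=0.40 → w = 0.40
R2 (z=11.2): ¬minor=1−0.56=0.44, heavy=0.87; AND[min(a, b)] → w = 0.44
R3 (z=77.8): ¬minor=1−0.56=0.44 → w = 0.44
R4 (z=10.0): minor=0.56, ¬firm=1−0.89=0.11, heavy=0.87; AND[min(a, b)] → w = 0.11
Weighted average = (0.40·27.5 + 0.44·11.2 + 0.44·77.8 + 0.11·10.0) / (0.40 + 0.44 + 0.44 + 0.11)
  = 51.2600 / 1.3900 = 36.878

36.878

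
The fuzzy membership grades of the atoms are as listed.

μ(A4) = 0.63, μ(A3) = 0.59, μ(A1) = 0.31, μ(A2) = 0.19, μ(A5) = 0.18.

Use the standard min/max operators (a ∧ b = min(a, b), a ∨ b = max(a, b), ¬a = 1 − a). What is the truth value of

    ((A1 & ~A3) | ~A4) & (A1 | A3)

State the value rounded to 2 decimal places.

~A3 = 1 − 0.59 = 0.41
A1 & ~A3 = min(a, b) on (0.31, 0.41) = 0.31
~A4 = 1 − 0.63 = 0.37
(A1 & ~A3) | ~A4 = max(a, b) on (0.31, 0.37) = 0.37
A1 | A3 = max(a, b) on (0.31, 0.59) = 0.59
((A1 & ~A3) | ~A4) & (A1 | A3) = min(a, b) on (0.37, 0.59) = 0.37

0.37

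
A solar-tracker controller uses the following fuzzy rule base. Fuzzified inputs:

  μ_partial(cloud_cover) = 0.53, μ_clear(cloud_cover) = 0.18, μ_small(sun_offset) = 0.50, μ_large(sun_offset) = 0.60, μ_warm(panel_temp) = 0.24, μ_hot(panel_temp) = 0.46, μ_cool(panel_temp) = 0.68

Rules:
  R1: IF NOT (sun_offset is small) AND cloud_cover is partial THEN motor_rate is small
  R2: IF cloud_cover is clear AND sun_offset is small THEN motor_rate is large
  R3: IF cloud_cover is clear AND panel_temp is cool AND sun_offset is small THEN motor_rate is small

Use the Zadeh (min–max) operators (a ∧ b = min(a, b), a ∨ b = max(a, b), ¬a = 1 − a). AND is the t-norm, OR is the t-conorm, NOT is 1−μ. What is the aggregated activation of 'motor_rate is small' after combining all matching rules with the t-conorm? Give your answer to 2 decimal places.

0.50

R1: ¬small=1−0.50=0.50, partial=0.53; AND[min(a, b)] → w = 0.50
R2: clear=0.18, small=0.50; AND[min(a, b)] → w = 0.18
R3: clear=0.18, cool=0.68, small=0.50; AND[min(a, b)] → w = 0.18
Rules with consequent 'small': {R1, R3} → strengths 0.50, 0.18
Aggregate via t-conorm [max(a, b)]: 0.50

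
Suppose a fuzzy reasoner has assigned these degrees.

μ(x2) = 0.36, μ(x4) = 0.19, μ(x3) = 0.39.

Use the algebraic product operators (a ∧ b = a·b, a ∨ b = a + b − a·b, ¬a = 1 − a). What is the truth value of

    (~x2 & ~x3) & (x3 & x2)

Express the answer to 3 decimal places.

0.055

~x2 = 1 − 0.3600 = 0.6400
~x3 = 1 − 0.3900 = 0.6100
~x2 & ~x3 = a·b on (0.6400, 0.6100) = 0.3904
x3 & x2 = a·b on (0.3900, 0.3600) = 0.1404
(~x2 & ~x3) & (x3 & x2) = a·b on (0.3904, 0.1404) = 0.0548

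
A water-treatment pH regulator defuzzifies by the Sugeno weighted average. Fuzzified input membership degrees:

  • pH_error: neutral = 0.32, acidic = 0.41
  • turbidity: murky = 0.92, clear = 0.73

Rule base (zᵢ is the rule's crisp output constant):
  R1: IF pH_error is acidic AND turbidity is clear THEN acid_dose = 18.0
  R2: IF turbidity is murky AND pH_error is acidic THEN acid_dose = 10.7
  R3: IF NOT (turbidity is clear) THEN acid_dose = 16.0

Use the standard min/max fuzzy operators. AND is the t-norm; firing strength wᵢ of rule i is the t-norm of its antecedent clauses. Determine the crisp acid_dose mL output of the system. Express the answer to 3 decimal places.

14.759

R1 (z=18.0): acidic=0.41, clear=0.73; AND[min(a, b)] → w = 0.41
R2 (z=10.7): murky=0.92, acidic=0.41; AND[min(a, b)] → w = 0.41
R3 (z=16.0): ¬clear=1−0.73=0.27 → w = 0.27
Weighted average = (0.41·18.0 + 0.41·10.7 + 0.27·16.0) / (0.41 + 0.41 + 0.27)
  = 16.0870 / 1.0900 = 14.759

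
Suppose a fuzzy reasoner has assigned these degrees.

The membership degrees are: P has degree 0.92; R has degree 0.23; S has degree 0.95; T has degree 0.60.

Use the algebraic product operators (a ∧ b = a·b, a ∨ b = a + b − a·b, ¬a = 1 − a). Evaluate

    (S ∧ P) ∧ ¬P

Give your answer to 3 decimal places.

0.070

S ∧ P = a·b on (0.9500, 0.9200) = 0.8740
¬P = 1 − 0.9200 = 0.0800
(S ∧ P) ∧ ¬P = a·b on (0.8740, 0.0800) = 0.0699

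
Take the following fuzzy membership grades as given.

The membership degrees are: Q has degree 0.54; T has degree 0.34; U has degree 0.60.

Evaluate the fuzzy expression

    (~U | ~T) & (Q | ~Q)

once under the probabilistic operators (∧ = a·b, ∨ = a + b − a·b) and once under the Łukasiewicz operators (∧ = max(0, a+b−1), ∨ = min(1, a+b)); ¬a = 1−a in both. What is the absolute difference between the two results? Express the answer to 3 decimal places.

Under probabilistic:
  ~U = 1 − 0.6000 = 0.4000
  ~T = 1 − 0.3400 = 0.6600
  ~U | ~T = a + b − a·b on (0.4000, 0.6600) = 0.7960
  ~Q = 1 − 0.5400 = 0.4600
  Q | ~Q = a + b − a·b on (0.5400, 0.4600) = 0.7516
  (~U | ~T) & (Q | ~Q) = a·b on (0.7960, 0.7516) = 0.5983
  → value = 0.5983
Under Łukasiewicz:
  ~U = 1 − 0.60 = 0.40
  ~T = 1 − 0.34 = 0.66
  ~U | ~T = min(1, a+b) on (0.40, 0.66) = 1.00
  ~Q = 1 − 0.54 = 0.46
  Q | ~Q = min(1, a+b) on (0.54, 0.46) = 1.00
  (~U | ~T) & (Q | ~Q) = max(0, a+b−1) on (1.00, 1.00) = 1.00
  → value = 1.0000
|0.5983 − 1.0000| = 0.402

0.402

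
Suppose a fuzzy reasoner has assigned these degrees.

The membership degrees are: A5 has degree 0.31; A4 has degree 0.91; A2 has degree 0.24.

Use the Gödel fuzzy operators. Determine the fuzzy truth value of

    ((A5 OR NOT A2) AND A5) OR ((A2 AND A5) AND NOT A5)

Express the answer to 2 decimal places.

NOT A2 = 1 − 0.24 = 0.76
A5 OR NOT A2 = max(a, b) on (0.31, 0.76) = 0.76
(A5 OR NOT A2) AND A5 = min(a, b) on (0.76, 0.31) = 0.31
A2 AND A5 = min(a, b) on (0.24, 0.31) = 0.24
NOT A5 = 1 − 0.31 = 0.69
(A2 AND A5) AND NOT A5 = min(a, b) on (0.24, 0.69) = 0.24
((A5 OR NOT A2) AND A5) OR ((A2 AND A5) AND NOT A5) = max(a, b) on (0.31, 0.24) = 0.31

0.31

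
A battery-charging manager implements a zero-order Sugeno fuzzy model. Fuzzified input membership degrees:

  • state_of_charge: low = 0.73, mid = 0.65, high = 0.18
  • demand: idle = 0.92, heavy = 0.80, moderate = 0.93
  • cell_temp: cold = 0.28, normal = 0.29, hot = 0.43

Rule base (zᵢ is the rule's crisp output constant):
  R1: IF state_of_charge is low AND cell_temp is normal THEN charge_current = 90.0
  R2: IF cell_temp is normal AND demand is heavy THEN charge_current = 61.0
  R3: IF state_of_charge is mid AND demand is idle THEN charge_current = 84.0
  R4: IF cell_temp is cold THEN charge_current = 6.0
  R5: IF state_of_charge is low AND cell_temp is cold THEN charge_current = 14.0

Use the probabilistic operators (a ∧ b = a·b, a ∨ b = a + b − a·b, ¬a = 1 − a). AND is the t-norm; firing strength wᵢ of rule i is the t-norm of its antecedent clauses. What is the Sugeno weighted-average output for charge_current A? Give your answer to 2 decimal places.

57.65

R1 (z=90.0): low=0.73, normal=0.29; AND[a·b] → w = 0.2117
R2 (z=61.0): normal=0.29, heavy=0.80; AND[a·b] → w = 0.2320
R3 (z=84.0): mid=0.65, idle=0.92; AND[a·b] → w = 0.5980
R4 (z=6.0): cold=0.28 → w = 0.2800
R5 (z=14.0): low=0.73, cold=0.28; AND[a·b] → w = 0.2044
Weighted average = (0.2117·90.0 + 0.2320·61.0 + 0.5980·84.0 + 0.2800·6.0 + 0.2044·14.0) / (0.2117 + 0.2320 + 0.5980 + 0.2800 + 0.2044)
  = 87.9786 / 1.5261 = 57.65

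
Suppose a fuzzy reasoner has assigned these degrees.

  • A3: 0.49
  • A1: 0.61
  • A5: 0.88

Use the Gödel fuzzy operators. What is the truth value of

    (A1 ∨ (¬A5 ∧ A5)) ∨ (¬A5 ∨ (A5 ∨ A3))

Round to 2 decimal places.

¬A5 = 1 − 0.88 = 0.12
¬A5 ∧ A5 = min(a, b) on (0.12, 0.88) = 0.12
A1 ∨ (¬A5 ∧ A5) = max(a, b) on (0.61, 0.12) = 0.61
¬A5 = 1 − 0.88 = 0.12
A5 ∨ A3 = max(a, b) on (0.88, 0.49) = 0.88
¬A5 ∨ (A5 ∨ A3) = max(a, b) on (0.12, 0.88) = 0.88
(A1 ∨ (¬A5 ∧ A5)) ∨ (¬A5 ∨ (A5 ∨ A3)) = max(a, b) on (0.61, 0.88) = 0.88

0.88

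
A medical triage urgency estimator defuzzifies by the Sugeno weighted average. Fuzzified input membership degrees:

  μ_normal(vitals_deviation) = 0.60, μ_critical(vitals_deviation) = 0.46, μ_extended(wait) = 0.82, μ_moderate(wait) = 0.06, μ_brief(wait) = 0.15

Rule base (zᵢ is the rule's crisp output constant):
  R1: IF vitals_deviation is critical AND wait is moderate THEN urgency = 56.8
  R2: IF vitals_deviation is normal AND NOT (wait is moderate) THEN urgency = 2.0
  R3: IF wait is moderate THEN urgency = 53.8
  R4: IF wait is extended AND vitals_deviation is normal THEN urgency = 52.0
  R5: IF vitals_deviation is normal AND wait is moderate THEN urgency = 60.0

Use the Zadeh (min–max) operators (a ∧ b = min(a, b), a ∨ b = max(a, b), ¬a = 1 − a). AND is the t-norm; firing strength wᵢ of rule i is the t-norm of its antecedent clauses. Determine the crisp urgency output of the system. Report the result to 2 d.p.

30.90

R1 (z=56.8): critical=0.46, moderate=0.06; AND[min(a, b)] → w = 0.06
R2 (z=2.0): normal=0.60, ¬moderate=1−0.06=0.94; AND[min(a, b)] → w = 0.60
R3 (z=53.8): moderate=0.06 → w = 0.06
R4 (z=52.0): extended=0.82, normal=0.60; AND[min(a, b)] → w = 0.60
R5 (z=60.0): normal=0.60, moderate=0.06; AND[min(a, b)] → w = 0.06
Weighted average = (0.06·56.8 + 0.60·2.0 + 0.06·53.8 + 0.60·52.0 + 0.06·60.0) / (0.06 + 0.60 + 0.06 + 0.60 + 0.06)
  = 42.6360 / 1.3800 = 30.90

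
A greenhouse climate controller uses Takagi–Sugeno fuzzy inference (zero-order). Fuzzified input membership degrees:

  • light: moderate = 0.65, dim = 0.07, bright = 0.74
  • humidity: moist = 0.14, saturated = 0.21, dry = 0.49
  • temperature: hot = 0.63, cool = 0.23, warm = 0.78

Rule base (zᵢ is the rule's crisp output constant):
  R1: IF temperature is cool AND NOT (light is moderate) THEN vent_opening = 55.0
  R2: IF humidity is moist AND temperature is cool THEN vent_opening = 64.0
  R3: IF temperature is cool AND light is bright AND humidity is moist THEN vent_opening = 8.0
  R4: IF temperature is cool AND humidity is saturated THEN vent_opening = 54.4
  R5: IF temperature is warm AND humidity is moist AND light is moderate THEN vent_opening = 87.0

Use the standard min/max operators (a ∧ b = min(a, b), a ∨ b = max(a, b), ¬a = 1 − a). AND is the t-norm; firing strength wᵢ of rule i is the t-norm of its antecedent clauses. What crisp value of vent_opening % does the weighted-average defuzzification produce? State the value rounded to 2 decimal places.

R1 (z=55.0): cool=0.23, ¬moderate=1−0.65=0.35; AND[min(a, b)] → w = 0.23
R2 (z=64.0): moist=0.14, cool=0.23; AND[min(a, b)] → w = 0.14
R3 (z=8.0): cool=0.23, bright=0.74, moist=0.14; AND[min(a, b)] → w = 0.14
R4 (z=54.4): cool=0.23, saturated=0.21; AND[min(a, b)] → w = 0.21
R5 (z=87.0): warm=0.78, moist=0.14, moderate=0.65; AND[min(a, b)] → w = 0.14
Weighted average = (0.23·55.0 + 0.14·64.0 + 0.14·8.0 + 0.21·54.4 + 0.14·87.0) / (0.23 + 0.14 + 0.14 + 0.21 + 0.14)
  = 46.3340 / 0.8600 = 53.88

53.88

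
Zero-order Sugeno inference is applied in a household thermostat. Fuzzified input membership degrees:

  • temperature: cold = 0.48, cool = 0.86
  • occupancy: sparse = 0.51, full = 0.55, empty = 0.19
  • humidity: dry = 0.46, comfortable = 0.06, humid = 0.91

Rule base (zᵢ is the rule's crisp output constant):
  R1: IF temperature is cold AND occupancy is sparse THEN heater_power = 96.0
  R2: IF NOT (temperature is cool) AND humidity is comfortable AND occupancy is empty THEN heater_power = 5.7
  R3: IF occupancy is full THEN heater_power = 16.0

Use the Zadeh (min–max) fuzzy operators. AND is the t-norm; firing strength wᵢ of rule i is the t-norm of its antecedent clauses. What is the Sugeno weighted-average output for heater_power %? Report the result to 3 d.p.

R1 (z=96.0): cold=0.48, sparse=0.51; AND[min(a, b)] → w = 0.48
R2 (z=5.7): ¬cool=1−0.86=0.14, comfortable=0.06, empty=0.19; AND[min(a, b)] → w = 0.06
R3 (z=16.0): full=0.55 → w = 0.55
Weighted average = (0.48·96.0 + 0.06·5.7 + 0.55·16.0) / (0.48 + 0.06 + 0.55)
  = 55.2220 / 1.0900 = 50.662

50.662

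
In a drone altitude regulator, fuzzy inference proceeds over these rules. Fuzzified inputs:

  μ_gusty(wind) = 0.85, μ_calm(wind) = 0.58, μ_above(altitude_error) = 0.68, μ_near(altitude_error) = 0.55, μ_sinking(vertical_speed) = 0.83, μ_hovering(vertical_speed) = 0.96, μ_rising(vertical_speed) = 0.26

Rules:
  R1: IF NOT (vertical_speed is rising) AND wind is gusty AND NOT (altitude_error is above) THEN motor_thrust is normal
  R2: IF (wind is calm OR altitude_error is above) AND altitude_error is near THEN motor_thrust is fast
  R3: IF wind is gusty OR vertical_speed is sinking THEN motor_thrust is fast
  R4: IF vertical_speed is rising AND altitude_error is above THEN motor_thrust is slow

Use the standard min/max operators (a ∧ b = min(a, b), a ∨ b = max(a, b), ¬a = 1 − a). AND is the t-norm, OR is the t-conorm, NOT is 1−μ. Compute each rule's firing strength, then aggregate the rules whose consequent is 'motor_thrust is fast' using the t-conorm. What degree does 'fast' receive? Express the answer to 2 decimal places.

R1: ¬rising=1−0.26=0.74, gusty=0.85, ¬above=1−0.68=0.32; AND[min(a, b)] → w = 0.32
R2: (calm=0.58 OR above=0.68) = 0.68; AND[min(a, b)] with near=0.55 → w = 0.55
R3: gusty=0.85, sinking=0.83; OR[max(a, b)] → w = 0.85
R4: rising=0.26, above=0.68; AND[min(a, b)] → w = 0.26
Rules with consequent 'fast': {R2, R3} → strengths 0.55, 0.85
Aggregate via t-conorm [max(a, b)]: 0.85

0.85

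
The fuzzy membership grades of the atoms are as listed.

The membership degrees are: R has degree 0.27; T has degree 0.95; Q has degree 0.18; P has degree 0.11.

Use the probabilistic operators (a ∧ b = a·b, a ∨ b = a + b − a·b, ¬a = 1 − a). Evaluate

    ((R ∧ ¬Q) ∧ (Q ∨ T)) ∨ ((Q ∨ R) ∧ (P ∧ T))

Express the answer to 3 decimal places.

¬Q = 1 − 0.1800 = 0.8200
R ∧ ¬Q = a·b on (0.2700, 0.8200) = 0.2214
Q ∨ T = a + b − a·b on (0.1800, 0.9500) = 0.9590
(R ∧ ¬Q) ∧ (Q ∨ T) = a·b on (0.2214, 0.9590) = 0.2123
Q ∨ R = a + b − a·b on (0.1800, 0.2700) = 0.4014
P ∧ T = a·b on (0.1100, 0.9500) = 0.1045
(Q ∨ R) ∧ (P ∧ T) = a·b on (0.4014, 0.1045) = 0.0419
((R ∧ ¬Q) ∧ (Q ∨ T)) ∨ ((Q ∨ R) ∧ (P ∧ T)) = a + b − a·b on (0.2123, 0.0419) = 0.2454

0.245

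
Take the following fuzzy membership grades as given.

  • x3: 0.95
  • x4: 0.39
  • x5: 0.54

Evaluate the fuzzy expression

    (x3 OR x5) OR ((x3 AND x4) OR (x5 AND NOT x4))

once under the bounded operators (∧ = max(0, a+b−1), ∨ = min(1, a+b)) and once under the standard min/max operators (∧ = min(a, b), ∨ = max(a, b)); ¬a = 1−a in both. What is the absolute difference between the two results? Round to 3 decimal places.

0.050

Under bounded:
  x3 OR x5 = min(1, a+b) on (0.95, 0.54) = 1.00
  x3 AND x4 = max(0, a+b−1) on (0.95, 0.39) = 0.34
  NOT x4 = 1 − 0.39 = 0.61
  x5 AND NOT x4 = max(0, a+b−1) on (0.54, 0.61) = 0.15
  (x3 AND x4) OR (x5 AND NOT x4) = min(1, a+b) on (0.34, 0.15) = 0.49
  (x3 OR x5) OR ((x3 AND x4) OR (x5 AND NOT x4)) = min(1, a+b) on (1.00, 0.49) = 1.00
  → value = 1.0000
Under standard min/max:
  x3 OR x5 = max(a, b) on (0.95, 0.54) = 0.95
  x3 AND x4 = min(a, b) on (0.95, 0.39) = 0.39
  NOT x4 = 1 − 0.39 = 0.61
  x5 AND NOT x4 = min(a, b) on (0.54, 0.61) = 0.54
  (x3 AND x4) OR (x5 AND NOT x4) = max(a, b) on (0.39, 0.54) = 0.54
  (x3 OR x5) OR ((x3 AND x4) OR (x5 AND NOT x4)) = max(a, b) on (0.95, 0.54) = 0.95
  → value = 0.9500
|1.0000 − 0.9500| = 0.050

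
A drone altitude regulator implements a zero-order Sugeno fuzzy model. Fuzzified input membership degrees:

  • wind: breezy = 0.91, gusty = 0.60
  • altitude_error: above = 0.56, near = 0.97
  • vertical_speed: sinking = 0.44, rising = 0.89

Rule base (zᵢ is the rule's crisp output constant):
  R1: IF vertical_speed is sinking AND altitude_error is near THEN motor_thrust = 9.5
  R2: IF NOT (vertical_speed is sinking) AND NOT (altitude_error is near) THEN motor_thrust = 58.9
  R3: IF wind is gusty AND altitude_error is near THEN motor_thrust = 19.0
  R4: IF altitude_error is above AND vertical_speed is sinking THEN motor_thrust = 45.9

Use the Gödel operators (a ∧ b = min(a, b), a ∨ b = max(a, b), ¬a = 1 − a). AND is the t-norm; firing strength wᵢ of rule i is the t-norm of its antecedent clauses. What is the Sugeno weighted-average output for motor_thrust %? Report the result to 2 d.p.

24.86

R1 (z=9.5): sinking=0.44, near=0.97; AND[min(a, b)] → w = 0.44
R2 (z=58.9): ¬sinking=1−0.44=0.56, ¬near=1−0.97=0.03; AND[min(a, b)] → w = 0.03
R3 (z=19.0): gusty=0.60, near=0.97; AND[min(a, b)] → w = 0.60
R4 (z=45.9): above=0.56, sinking=0.44; AND[min(a, b)] → w = 0.44
Weighted average = (0.44·9.5 + 0.03·58.9 + 0.60·19.0 + 0.44·45.9) / (0.44 + 0.03 + 0.60 + 0.44)
  = 37.5430 / 1.5100 = 24.86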